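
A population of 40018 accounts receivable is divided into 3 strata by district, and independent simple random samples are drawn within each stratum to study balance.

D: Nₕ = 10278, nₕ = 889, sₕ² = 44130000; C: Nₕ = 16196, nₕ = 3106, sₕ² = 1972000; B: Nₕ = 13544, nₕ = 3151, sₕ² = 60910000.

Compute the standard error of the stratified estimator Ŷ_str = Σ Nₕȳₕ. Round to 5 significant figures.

Var(Ŷ_str) = Σₕ Nₕ²(1 − fₕ)sₕ²/nₕ.
D: 10278²·(1 − 889/10278)·44130000/889 = 4.7902714 × 10^12.
C: 16196²·(1 − 3106/16196)·1972000/3106 = 1.3460242 × 10^11.
B: 13544²·(1 − 3151/13544)·60910000/3151 = 2.720997 × 10^12.
Sum = 7.6458708 × 10^12.
SE = √(7.6458708 × 10^12) = 2.7651 × 10^6.

2.7651 × 10^6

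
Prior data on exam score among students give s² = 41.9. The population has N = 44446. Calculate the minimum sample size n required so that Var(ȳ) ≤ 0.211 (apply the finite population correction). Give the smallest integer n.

Without fpc, n₀ = s²/D = 41.9/0.211 = 198.5782.
With fpc, (1 − n/N)·s²/n ≤ D requires n ≥ n₀/(1 + n₀/N) = 198.5782/(1 + 198.5782/44446) = 197.6949.
Rounding up, n = 198.

198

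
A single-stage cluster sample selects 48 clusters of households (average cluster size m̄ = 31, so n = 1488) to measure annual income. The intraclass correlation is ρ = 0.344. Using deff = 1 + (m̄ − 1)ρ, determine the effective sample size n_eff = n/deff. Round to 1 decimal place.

131.4

deff = 1 + (31 − 1)·0.344 = 1 + 10.32 = 11.32.
n_eff = 1488 / 11.32 = 131.4.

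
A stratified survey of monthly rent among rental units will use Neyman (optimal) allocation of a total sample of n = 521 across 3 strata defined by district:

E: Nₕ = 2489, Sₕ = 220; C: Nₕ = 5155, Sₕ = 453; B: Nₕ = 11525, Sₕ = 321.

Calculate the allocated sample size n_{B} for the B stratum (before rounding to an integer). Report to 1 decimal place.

Neyman allocation: nₕ = n·NₕSₕ / Σⱼ NⱼSⱼ.
Σ NⱼSⱼ = 2489·220 + 5155·453 + 11525·321 = 6.58232 × 10^6.
n_{B} = 521·11525·321 / (6.58232 × 10^6) = 292.8.

292.8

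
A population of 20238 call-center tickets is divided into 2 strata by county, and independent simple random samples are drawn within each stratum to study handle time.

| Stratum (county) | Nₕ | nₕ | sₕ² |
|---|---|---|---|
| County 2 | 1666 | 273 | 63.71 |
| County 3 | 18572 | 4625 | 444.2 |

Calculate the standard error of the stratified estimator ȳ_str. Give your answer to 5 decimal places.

Var(ȳ_str) = Σₕ Wₕ²(1 − fₕ)sₕ²/nₕ with Wₕ = Nₕ/N, N = 20238.
County 2: Wₕ = 0.08232039; term = 0.08232039²·(1 − 0.16386555)·63.71/273 = 0.0013223179.
County 3: Wₕ = 0.91767961; term = 0.91767961²·(1 − 0.24903080)·444.2/4625 = 0.060739486.
Sum = 0.062061804.
SE = √(0.062061804) = 0.24912.

0.24912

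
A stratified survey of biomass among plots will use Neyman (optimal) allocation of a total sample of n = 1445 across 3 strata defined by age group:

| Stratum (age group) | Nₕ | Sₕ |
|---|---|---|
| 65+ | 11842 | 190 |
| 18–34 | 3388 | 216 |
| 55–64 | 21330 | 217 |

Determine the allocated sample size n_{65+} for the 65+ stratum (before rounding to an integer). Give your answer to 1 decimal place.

Neyman allocation: nₕ = n·NₕSₕ / Σⱼ NⱼSⱼ.
Σ NⱼSⱼ = 11842·190 + 3388·216 + 21330·217 = 7.610398 × 10^6.
n_{65+} = 1445·11842·190 / (7.610398 × 10^6) = 427.2.

427.2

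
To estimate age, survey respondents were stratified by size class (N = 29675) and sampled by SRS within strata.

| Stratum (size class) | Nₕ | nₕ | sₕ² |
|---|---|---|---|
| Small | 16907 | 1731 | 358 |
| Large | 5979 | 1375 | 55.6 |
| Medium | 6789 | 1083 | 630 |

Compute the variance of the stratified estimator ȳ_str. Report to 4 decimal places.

Var(ȳ_str) = Σₕ Wₕ²(1 − fₕ)sₕ²/nₕ with Wₕ = Nₕ/N, N = 29675.
Small: Wₕ = 0.56973884; term = 0.56973884²·(1 − 0.10238363)·358/1731 = 0.060259895.
Large: Wₕ = 0.20148273; term = 0.20148273²·(1 − 0.22997157)·55.6/1375 = 0.0012640216.
Medium: Wₕ = 0.22877843; term = 0.22877843²·(1 − 0.15952276)·630/1083 = 0.025589878.
Sum = 0.087113795.

0.0871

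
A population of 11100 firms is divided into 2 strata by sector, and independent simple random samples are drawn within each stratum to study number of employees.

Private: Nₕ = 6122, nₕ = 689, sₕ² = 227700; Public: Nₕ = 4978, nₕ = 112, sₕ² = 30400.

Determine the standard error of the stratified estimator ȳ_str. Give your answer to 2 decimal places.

Var(ȳ_str) = Σₕ Wₕ²(1 − fₕ)sₕ²/nₕ with Wₕ = Nₕ/N, N = 11100.
Private: Wₕ = 0.55153153; term = 0.55153153²·(1 − 0.11254492)·227700/689 = 89.213562.
Public: Wₕ = 0.44846847; term = 0.44846847²·(1 − 0.02249900)·30400/112 = 53.362553.
Sum = 142.57612.
SE = √(142.57612) = 11.94.

11.94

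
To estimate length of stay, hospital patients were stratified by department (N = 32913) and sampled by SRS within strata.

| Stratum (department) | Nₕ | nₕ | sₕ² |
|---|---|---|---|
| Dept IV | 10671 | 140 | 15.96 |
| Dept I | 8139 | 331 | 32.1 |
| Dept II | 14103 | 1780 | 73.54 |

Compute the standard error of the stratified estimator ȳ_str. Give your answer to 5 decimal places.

Var(ȳ_str) = Σₕ Wₕ²(1 − fₕ)sₕ²/nₕ with Wₕ = Nₕ/N, N = 32913.
Dept IV: Wₕ = 0.32421839; term = 0.32421839²·(1 − 0.01311967)·15.96/140 = 0.011826184.
Dept I: Wₕ = 0.24728831; term = 0.24728831²·(1 − 0.04066839)·32.1/331 = 0.0056892229.
Dept II: Wₕ = 0.42849330; term = 0.42849330²·(1 − 0.12621428)·73.54/1780 = 0.0066282158.
Sum = 0.024143623.
SE = √(0.024143623) = 0.15538.

0.15538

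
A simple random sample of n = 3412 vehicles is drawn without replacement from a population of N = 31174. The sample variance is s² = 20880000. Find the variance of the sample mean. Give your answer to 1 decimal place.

5449.8

Under SRS without replacement, Var(ȳ) = (1 − f)·s²/n with f = n/N = 3412/31174 = 0.10945018.
Var(ȳ) = (1 − 0.10945018)·20880000/3412 = 0.89054982·6119.578 = 5449.789.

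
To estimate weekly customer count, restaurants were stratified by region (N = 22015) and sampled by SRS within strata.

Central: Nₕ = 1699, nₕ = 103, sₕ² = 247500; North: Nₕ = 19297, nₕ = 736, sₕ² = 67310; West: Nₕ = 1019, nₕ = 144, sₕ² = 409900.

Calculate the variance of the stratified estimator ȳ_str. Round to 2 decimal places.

86.27

Var(ȳ_str) = Σₕ Wₕ²(1 − fₕ)sₕ²/nₕ with Wₕ = Nₕ/N, N = 22015.
Central: Wₕ = 0.07717465; term = 0.07717465²·(1 − 0.06062390)·247500/103 = 13.443949.
North: Wₕ = 0.87653872; term = 0.87653872²·(1 − 0.03814064)·67310/736 = 67.585816.
West: Wₕ = 0.04628662; term = 0.04628662²·(1 − 0.14131501)·409900/144 = 5.2367312.
Sum = 86.266496.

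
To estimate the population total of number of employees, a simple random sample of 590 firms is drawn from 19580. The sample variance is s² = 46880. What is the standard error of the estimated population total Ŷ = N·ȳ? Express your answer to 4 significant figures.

171900

Var(Ŷ) = N²·Var(ȳ) = N²·(1 − n/N)·s²/n.
f = 590/19580 = 0.03013279; Var(ȳ) = 0.96986721·46880/590 = 77.063347.
Var(Ŷ) = 19580² · 77.063347 = 2.9544269 × 10^10.
SE(Ŷ) = √(2.9544269 × 10^10) = 171900.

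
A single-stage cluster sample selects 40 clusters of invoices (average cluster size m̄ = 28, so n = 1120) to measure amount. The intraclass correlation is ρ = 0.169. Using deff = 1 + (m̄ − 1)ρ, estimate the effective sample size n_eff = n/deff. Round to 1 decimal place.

deff = 1 + (28 − 1)·0.169 = 1 + 4.563 = 5.563.
n_eff = 1120 / 5.563 = 201.3.

201.3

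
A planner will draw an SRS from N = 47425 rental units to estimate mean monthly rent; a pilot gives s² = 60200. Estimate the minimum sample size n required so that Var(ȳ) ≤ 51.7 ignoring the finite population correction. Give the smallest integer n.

Without fpc, n₀ = s²/D = 60200/51.7 = 1164.4101.
Rounding up, n = 1165.

1165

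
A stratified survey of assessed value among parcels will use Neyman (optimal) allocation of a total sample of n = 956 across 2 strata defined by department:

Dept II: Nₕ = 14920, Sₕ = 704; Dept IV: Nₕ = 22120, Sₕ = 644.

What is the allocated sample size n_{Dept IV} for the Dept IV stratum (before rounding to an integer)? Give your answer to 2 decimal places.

Neyman allocation: nₕ = n·NₕSₕ / Σⱼ NⱼSⱼ.
Σ NⱼSⱼ = 14920·704 + 22120·644 = 2.474896 × 10^7.
n_{Dept IV} = 956·22120·644 / (2.474896 × 10^7) = 550.27.

550.27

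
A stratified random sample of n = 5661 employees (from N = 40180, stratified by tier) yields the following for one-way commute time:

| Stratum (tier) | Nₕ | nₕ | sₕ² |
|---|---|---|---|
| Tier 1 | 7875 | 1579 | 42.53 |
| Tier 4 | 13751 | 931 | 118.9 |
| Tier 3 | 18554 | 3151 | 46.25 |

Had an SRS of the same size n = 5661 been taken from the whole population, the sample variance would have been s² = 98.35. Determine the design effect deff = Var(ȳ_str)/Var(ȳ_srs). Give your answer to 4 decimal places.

1.1638

Var(ȳ_str) = Σ Wₕ²(1−fₕ)sₕ²/nₕ with Wₕ = Nₕ/40180:
  Tier 1: (7875/40180)²·(1−1579/7875)·42.53/1579 = 8.2719646 × 10^-4
  Tier 4: (13751/40180)²·(1−931/13751)·118.9/931 = 0.013945517
  Tier 3: (18554/40180)²·(1−3151/18554)·46.25/3151 = 0.0025982823
  → Var(ȳ_str) = 0.017370996.
Var(ȳ_srs) = (1 − 5661/40180)·98.35/5661 = 0.01492552.
deff = 0.017370996 / 0.01492552 = 1.1638.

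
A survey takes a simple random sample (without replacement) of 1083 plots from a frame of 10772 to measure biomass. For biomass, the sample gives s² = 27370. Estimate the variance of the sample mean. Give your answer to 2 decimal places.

22.73

Under SRS without replacement, Var(ȳ) = (1 − f)·s²/n with f = n/N = 1083/10772 = 0.10053843.
Var(ȳ) = (1 − 0.10053843)·27370/1083 = 0.89946157·25.272392 = 22.731545.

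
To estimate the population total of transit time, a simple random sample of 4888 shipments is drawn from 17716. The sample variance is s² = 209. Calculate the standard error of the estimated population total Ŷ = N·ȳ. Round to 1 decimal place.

3117.2

Var(Ŷ) = N²·Var(ȳ) = N²·(1 − n/N)·s²/n.
f = 4888/17716 = 0.27590878; Var(ȳ) = 0.72409122·209/4888 = 0.030960529.
Var(Ŷ) = 17716² · 0.030960529 = 9.7171681 × 10^6.
SE(Ŷ) = √(9.7171681 × 10^6) = 3117.2.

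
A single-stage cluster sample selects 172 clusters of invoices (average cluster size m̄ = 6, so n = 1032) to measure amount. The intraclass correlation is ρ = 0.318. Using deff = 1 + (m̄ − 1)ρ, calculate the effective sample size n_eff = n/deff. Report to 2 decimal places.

398.46

deff = 1 + (6 − 1)·0.318 = 1 + 1.59 = 2.59.
n_eff = 1032 / 2.59 = 398.46.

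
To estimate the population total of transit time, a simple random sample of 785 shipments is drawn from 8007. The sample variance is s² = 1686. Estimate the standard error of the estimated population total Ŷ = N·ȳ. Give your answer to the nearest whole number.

Var(Ŷ) = N²·Var(ȳ) = N²·(1 − n/N)·s²/n.
f = 785/8007 = 0.09803922; Var(ȳ) = 0.90196078·1686/785 = 1.9372049.
Var(Ŷ) = 8007² · 1.9372049 = 1.2419818 × 10^8.
SE(Ŷ) = √(1.2419818 × 10^8) = 11144.

11144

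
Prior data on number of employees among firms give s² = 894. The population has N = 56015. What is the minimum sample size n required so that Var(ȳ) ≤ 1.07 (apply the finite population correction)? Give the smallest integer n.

Without fpc, n₀ = s²/D = 894/1.07 = 835.5140.
With fpc, (1 − n/N)·s²/n ≤ D requires n ≥ n₀/(1 + n₀/N) = 835.5140/(1 + 835.5140/56015) = 823.2347.
Rounding up, n = 824.

824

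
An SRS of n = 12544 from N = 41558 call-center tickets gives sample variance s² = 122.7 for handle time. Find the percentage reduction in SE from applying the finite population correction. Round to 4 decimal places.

f = n/N = 12544/41558 = 0.30184321.
SE_no-fpc = √(s²/n) = 0.098901814; SE_fpc = √((1−f)s²/n) = 0.08263818.
Ratio = √(1−f) = 0.83555777. Reduction = 100·(1 − 0.83555777) = 16.4442%.

16.4442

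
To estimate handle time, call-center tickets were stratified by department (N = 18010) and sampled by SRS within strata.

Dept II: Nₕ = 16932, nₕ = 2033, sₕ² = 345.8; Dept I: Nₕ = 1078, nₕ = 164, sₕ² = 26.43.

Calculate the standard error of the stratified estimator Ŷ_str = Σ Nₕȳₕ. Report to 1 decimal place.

Var(Ŷ_str) = Σₕ Nₕ²(1 − fₕ)sₕ²/nₕ.
Dept II: 16932²·(1 − 2033/16932)·345.8/2033 = 4.2909454 × 10^7.
Dept I: 1078²·(1 − 164/1078)·26.43/164 = 158788.22.
Sum = 4.3068242 × 10^7.
SE = √(4.3068242 × 10^7) = 6562.6.

6562.6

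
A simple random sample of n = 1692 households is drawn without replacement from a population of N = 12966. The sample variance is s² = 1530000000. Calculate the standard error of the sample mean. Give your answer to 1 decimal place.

886.7

Under SRS without replacement, Var(ȳ) = (1 − f)·s²/n with f = n/N = 1692/12966 = 0.13049514.
Var(ȳ) = (1 − 0.13049514)·1530000000/1692 = 0.86950486·904255.32 = 786254.39.
SE(ȳ) = √(786254.39) = 886.7.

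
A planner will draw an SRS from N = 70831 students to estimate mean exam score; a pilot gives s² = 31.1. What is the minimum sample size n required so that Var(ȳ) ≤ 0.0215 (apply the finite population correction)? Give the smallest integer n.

1418

Without fpc, n₀ = s²/D = 31.1/0.0215 = 1446.5116.
With fpc, (1 − n/N)·s²/n ≤ D requires n ≥ n₀/(1 + n₀/N) = 1446.5116/(1 + 1446.5116/70831) = 1417.5621.
Rounding up, n = 1418.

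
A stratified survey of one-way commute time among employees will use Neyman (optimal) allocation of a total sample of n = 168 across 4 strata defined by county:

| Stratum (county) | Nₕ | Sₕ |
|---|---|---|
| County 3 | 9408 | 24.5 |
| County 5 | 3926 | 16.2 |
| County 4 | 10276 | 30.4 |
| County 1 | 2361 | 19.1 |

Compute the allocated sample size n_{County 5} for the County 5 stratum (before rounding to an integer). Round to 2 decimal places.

Neyman allocation: nₕ = n·NₕSₕ / Σⱼ NⱼSⱼ.
Σ NⱼSⱼ = 9408·24.5 + 3926·16.2 + 10276·30.4 + 2361·19.1 = 651582.7.
n_{County 5} = 168·3926·16.2 / 651582.7 = 16.40.

16.40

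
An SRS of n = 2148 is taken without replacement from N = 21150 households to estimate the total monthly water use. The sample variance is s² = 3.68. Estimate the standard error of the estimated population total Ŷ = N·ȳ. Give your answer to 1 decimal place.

Var(Ŷ) = N²·Var(ȳ) = N²·(1 − n/N)·s²/n.
f = 2148/21150 = 0.10156028; Var(ȳ) = 0.89843972·3.68/2148 = 0.0015392263.
Var(Ŷ) = 21150² · 0.0015392263 = 688530.56.
SE(Ŷ) = √(688530.56) = 829.8.

829.8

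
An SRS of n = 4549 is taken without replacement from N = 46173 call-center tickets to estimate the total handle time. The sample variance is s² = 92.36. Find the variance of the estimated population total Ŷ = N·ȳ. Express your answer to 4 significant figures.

Var(Ŷ) = N²·Var(ȳ) = N²·(1 − n/N)·s²/n.
f = 4549/46173 = 0.09852078; Var(ȳ) = 0.90147922·92.36/4549 = 0.01830306.
Var(Ŷ) = 46173² · 0.01830306 = 3.9021134 × 10^7.

3.902 × 10^7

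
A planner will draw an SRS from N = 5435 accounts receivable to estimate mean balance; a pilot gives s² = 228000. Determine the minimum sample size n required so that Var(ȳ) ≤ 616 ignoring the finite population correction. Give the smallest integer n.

371

Without fpc, n₀ = s²/D = 228000/616 = 370.1299.
Rounding up, n = 371.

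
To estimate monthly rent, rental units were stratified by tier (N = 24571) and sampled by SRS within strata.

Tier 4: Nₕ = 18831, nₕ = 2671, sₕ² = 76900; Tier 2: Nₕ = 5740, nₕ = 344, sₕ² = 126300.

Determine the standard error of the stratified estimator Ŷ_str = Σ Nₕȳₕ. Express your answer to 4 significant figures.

141900

Var(Ŷ_str) = Σₕ Nₕ²(1 − fₕ)sₕ²/nₕ.
Tier 4: 18831²·(1 − 2671/18831)·76900/2671 = 8.7612726 × 10^9.
Tier 2: 5740²·(1 − 344/5740)·126300/344 = 1.1371788 × 10^10.
Sum = 2.0133061 × 10^10.
SE = √(2.0133061 × 10^10) = 141900.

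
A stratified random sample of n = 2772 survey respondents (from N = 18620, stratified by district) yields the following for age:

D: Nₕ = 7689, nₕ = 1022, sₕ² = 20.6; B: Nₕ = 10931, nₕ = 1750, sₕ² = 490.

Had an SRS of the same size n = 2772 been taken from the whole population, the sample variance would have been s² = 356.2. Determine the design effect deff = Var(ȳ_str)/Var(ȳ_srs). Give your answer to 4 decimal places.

Var(ȳ_str) = Σ Wₕ²(1−fₕ)sₕ²/nₕ with Wₕ = Nₕ/18620:
  D: (7689/18620)²·(1−1022/7689)·20.6/1022 = 0.0029802815
  B: (10931/18620)²·(1−1750/10931)·490/1750 = 0.081049168
  → Var(ȳ_str) = 0.08402945.
Var(ȳ_srs) = (1 − 2772/18620)·356.2/2772 = 0.10936931.
deff = 0.08402945 / 0.10936931 = 0.7683.

0.7683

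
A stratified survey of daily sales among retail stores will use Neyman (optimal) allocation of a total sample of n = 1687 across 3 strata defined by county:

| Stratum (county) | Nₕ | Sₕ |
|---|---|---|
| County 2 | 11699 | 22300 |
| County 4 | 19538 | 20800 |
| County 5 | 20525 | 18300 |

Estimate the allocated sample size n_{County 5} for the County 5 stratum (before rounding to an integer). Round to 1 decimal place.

Neyman allocation: nₕ = n·NₕSₕ / Σⱼ NⱼSⱼ.
Σ NⱼSⱼ = 11699·22300 + 19538·20800 + 20525·18300 = 1.0428856 × 10^9.
n_{County 5} = 1687·20525·18300 / (1.0428856 × 10^9) = 607.6.

607.6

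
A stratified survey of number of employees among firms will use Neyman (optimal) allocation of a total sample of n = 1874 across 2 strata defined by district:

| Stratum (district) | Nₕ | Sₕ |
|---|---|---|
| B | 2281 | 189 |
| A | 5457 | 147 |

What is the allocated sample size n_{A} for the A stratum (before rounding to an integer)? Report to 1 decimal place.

Neyman allocation: nₕ = n·NₕSₕ / Σⱼ NⱼSⱼ.
Σ NⱼSⱼ = 2281·189 + 5457·147 = 1.233288 × 10^6.
n_{A} = 1874·5457·147 / (1.233288 × 10^6) = 1218.9.

1218.9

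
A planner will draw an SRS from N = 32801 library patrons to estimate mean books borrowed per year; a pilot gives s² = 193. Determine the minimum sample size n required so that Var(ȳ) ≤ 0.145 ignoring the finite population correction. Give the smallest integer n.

1332

Without fpc, n₀ = s²/D = 193/0.145 = 1331.0345.
Rounding up, n = 1332.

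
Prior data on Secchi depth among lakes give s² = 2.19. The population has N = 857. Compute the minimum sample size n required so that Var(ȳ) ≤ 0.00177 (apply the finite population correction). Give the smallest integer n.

Without fpc, n₀ = s²/D = 2.19/0.00177 = 1237.2881.
With fpc, (1 − n/N)·s²/n ≤ D requires n ≥ n₀/(1 + n₀/N) = 1237.2881/(1 + 1237.2881/857) = 506.3085.
Rounding up, n = 507.

507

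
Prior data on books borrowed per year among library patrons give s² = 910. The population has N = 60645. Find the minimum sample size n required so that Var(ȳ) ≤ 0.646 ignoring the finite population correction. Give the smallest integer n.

1409

Without fpc, n₀ = s²/D = 910/0.646 = 1408.6687.
Rounding up, n = 1409.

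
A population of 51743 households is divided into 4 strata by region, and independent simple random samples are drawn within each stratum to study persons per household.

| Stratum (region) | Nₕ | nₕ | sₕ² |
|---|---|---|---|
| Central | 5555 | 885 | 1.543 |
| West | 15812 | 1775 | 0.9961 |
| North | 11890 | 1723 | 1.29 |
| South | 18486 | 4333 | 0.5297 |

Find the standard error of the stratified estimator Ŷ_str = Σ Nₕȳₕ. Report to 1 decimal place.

540.6

Var(Ŷ_str) = Σₕ Nₕ²(1 − fₕ)sₕ²/nₕ.
Central: 5555²·(1 − 885/5555)·1.543/885 = 45229.689.
West: 15812²·(1 − 1775/15812)·0.9961/1775 = 124556.3.
North: 11890²·(1 − 1723/11890)·1.29/1723 = 90506.363.
South: 18486²·(1 − 4333/18486)·0.5297/4333 = 31983.997.
Sum = 292276.35.
SE = √(292276.35) = 540.6.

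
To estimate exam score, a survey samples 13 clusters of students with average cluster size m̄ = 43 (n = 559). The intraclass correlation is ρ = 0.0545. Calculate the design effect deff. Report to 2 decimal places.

deff = 1 + (43 − 1)·0.0545 = 1 + 2.289 = 3.289.

3.29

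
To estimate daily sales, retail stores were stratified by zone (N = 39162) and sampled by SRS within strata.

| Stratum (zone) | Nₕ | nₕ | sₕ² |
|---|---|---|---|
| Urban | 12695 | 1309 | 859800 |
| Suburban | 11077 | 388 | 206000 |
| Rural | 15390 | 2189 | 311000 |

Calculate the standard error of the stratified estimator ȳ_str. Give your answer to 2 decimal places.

11.03

Var(ȳ_str) = Σₕ Wₕ²(1 − fₕ)sₕ²/nₕ with Wₕ = Nₕ/N, N = 39162.
Urban: Wₕ = 0.32416628; term = 0.32416628²·(1 − 0.10311146)·859800/1309 = 61.905887.
Suburban: Wₕ = 0.28285072; term = 0.28285072²·(1 − 0.03502753)·206000/388 = 40.988781.
Rural: Wₕ = 0.39298299; term = 0.39298299²·(1 − 0.14223522)·311000/2189 = 18.820465.
Sum = 121.71513.
SE = √(121.71513) = 11.03.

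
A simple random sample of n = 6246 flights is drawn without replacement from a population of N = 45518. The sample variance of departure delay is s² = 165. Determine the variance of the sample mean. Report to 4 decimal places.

0.0228

Under SRS without replacement, Var(ȳ) = (1 − f)·s²/n with f = n/N = 6246/45518 = 0.13722044.
Var(ȳ) = (1 − 0.13722044)·165/6246 = 0.86277956·0.026416907 = 0.022791967.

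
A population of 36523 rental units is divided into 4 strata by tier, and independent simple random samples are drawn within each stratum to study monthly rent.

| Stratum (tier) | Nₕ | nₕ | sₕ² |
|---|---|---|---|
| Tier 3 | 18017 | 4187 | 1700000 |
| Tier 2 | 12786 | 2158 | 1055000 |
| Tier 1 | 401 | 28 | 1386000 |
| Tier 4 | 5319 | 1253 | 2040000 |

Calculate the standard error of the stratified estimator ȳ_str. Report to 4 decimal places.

Var(ȳ_str) = Σₕ Wₕ²(1 − fₕ)sₕ²/nₕ with Wₕ = Nₕ/N, N = 36523.
Tier 3: Wₕ = 0.49330559; term = 0.49330559²·(1 − 0.23239163)·1700000/4187 = 75.843389.
Tier 2: Wₕ = 0.35008077; term = 0.35008077²·(1 − 0.16877835)·1055000/2158 = 49.802871.
Tier 1: Wₕ = 0.01097938; term = 0.01097938²·(1 − 0.06982544)·1386000/28 = 5.5504158.
Tier 4: Wₕ = 0.14563426; term = 0.14563426²·(1 − 0.23557060)·2040000/1253 = 26.396332.
Sum = 157.59301.
SE = √(157.59301) = 12.5536.

12.5536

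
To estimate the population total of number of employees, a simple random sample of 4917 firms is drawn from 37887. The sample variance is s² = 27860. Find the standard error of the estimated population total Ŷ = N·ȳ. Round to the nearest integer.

84129

Var(Ŷ) = N²·Var(ȳ) = N²·(1 − n/N)·s²/n.
f = 4917/37887 = 0.12978066; Var(ȳ) = 0.87021934·27860/4917 = 4.930712.
Var(Ŷ) = 37887² · 4.930712 = 7.0776661 × 10^9.
SE(Ŷ) = √(7.0776661 × 10^9) = 84129.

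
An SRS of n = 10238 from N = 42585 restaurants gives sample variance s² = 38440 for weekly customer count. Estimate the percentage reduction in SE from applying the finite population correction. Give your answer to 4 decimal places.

f = n/N = 10238/42585 = 0.24041329.
SE_no-fpc = √(s²/n) = 1.9376892; SE_fpc = √((1−f)s²/n) = 1.6887789.
Ratio = √(1−f) = 0.87154272. Reduction = 100·(1 − 0.87154272) = 12.8457%.

12.8457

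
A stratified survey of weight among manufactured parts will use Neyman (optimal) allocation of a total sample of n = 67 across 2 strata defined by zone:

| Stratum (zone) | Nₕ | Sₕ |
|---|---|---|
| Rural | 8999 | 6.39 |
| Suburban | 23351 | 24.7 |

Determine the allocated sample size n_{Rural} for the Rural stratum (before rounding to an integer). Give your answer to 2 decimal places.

Neyman allocation: nₕ = n·NₕSₕ / Σⱼ NⱼSⱼ.
Σ NⱼSⱼ = 8999·6.39 + 23351·24.7 = 634273.31.
n_{Rural} = 67·8999·6.39 / 634273.31 = 6.07.

6.07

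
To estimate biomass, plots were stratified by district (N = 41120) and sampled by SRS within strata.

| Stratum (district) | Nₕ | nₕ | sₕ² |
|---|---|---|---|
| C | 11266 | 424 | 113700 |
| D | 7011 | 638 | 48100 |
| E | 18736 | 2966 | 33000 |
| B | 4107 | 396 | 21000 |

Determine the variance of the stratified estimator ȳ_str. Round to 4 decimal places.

Var(ȳ_str) = Σₕ Wₕ²(1 − fₕ)sₕ²/nₕ with Wₕ = Nₕ/N, N = 41120.
C: Wₕ = 0.27397860; term = 0.27397860²·(1 − 0.03763536)·113700/424 = 19.371692.
D: Wₕ = 0.17050097; term = 0.17050097²·(1 − 0.09099986)·48100/638 = 1.9922419.
E: Wₕ = 0.45564202; term = 0.45564202²·(1 − 0.15830487)·33000/2966 = 1.9442189.
B: Wₕ = 0.09987840; term = 0.09987840²·(1 − 0.09642075)·21000/396 = 0.47800623.
Sum = 23.786159.

23.7862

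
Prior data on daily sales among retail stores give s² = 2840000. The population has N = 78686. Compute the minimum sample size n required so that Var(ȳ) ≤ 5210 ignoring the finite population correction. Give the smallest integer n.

546

Without fpc, n₀ = s²/D = 2840000/5210 = 545.1056.
Rounding up, n = 546.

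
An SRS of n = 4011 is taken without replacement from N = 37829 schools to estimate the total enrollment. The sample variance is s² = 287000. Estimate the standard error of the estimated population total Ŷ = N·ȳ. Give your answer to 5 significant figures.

Var(Ŷ) = N²·Var(ȳ) = N²·(1 − n/N)·s²/n.
f = 4011/37829 = 0.10602977; Var(ȳ) = 0.89397023·287000/4011 = 63.966457.
Var(Ŷ) = 37829² · 63.966457 = 9.1538126 × 10^10.
SE(Ŷ) = √(9.1538126 × 10^10) = 302550.

302550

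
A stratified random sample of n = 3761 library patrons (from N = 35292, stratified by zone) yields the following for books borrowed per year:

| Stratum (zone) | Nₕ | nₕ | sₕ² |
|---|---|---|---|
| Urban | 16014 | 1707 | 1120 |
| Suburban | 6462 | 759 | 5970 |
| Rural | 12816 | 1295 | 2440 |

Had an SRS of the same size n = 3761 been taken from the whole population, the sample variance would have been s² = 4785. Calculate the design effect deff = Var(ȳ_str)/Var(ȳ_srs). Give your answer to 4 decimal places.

Var(ȳ_str) = Σ Wₕ²(1−fₕ)sₕ²/nₕ with Wₕ = Nₕ/35292:
  Urban: (16014/35292)²·(1−1707/16014)·1120/1707 = 0.12069252
  Suburban: (6462/35292)²·(1−759/6462)·5970/759 = 0.23272891
  Rural: (12816/35292)²·(1−1295/12816)·2440/1295 = 0.22336246
  → Var(ȳ_str) = 0.57678389.
Var(ȳ_srs) = (1 − 3761/35292)·4785/3761 = 1.1366849.
deff = 0.57678389 / 1.1366849 = 0.5074.

0.5074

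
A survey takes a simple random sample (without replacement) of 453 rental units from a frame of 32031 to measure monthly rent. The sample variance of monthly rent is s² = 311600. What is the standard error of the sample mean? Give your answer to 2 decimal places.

26.04

Under SRS without replacement, Var(ȳ) = (1 − f)·s²/n with f = n/N = 453/32031 = 0.01414255.
Var(ȳ) = (1 − 0.01414255)·311600/453 = 0.98585745·687.85872 = 678.13064.
SE(ȳ) = √(678.13064) = 26.04.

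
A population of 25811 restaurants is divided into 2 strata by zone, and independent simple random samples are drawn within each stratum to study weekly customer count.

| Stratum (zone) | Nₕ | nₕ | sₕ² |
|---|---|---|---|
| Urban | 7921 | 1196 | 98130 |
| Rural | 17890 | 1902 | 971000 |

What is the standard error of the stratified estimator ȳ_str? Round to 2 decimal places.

15.02

Var(ȳ_str) = Σₕ Wₕ²(1 − fₕ)sₕ²/nₕ with Wₕ = Nₕ/N, N = 25811.
Urban: Wₕ = 0.30688466; term = 0.30688466²·(1 − 0.15099104)·98130/1196 = 6.5604444.
Rural: Wₕ = 0.69311534; term = 0.69311534²·(1 − 0.10631638)·971000/1902 = 219.18132.
Sum = 225.74176.
SE = √(225.74176) = 15.02.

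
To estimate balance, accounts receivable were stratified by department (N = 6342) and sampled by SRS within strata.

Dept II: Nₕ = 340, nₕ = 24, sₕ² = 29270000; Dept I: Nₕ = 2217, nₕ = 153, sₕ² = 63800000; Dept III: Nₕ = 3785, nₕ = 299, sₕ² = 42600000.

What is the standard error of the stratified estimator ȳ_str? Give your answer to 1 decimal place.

Var(ȳ_str) = Σₕ Wₕ²(1 − fₕ)sₕ²/nₕ with Wₕ = Nₕ/N, N = 6342.
Dept II: Wₕ = 0.05361085; term = 0.05361085²·(1 − 0.07058824)·29270000/24 = 3257.8044.
Dept I: Wₕ = 0.34957427; term = 0.34957427²·(1 − 0.06901218)·63800000/153 = 47440.817.
Dept III: Wₕ = 0.59681488; term = 0.59681488²·(1 − 0.07899604)·42600000/299 = 46738.977.
Sum = 97437.598.
SE = √(97437.598) = 312.1.

312.1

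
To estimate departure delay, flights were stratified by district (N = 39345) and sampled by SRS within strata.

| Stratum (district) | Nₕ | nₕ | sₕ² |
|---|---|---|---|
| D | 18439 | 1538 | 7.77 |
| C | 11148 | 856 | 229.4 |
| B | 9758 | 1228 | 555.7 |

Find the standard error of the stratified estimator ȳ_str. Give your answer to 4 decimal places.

Var(ȳ_str) = Σₕ Wₕ²(1 − fₕ)sₕ²/nₕ with Wₕ = Nₕ/N, N = 39345.
D: Wₕ = 0.46864913; term = 0.46864913²·(1 − 0.08341016)·7.77/1538 = 0.0010170337.
C: Wₕ = 0.28333969; term = 0.28333969²·(1 − 0.07678507)·229.4/856 = 0.019862654.
B: Wₕ = 0.24801118; term = 0.24801118²·(1 − 0.12584546)·555.7/1228 = 0.024331718.
Sum = 0.045211406.
SE = √(0.045211406) = 0.2126.

0.2126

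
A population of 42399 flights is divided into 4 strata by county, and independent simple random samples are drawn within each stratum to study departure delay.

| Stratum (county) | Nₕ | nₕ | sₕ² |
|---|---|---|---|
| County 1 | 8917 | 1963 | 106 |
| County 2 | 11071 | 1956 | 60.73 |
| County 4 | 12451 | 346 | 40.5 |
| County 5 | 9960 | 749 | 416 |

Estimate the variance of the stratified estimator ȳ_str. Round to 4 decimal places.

Var(ȳ_str) = Σₕ Wₕ²(1 − fₕ)sₕ²/nₕ with Wₕ = Nₕ/N, N = 42399.
County 1: Wₕ = 0.21031156; term = 0.21031156²·(1 − 0.22014130)·106/1963 = 0.0018626351.
County 2: Wₕ = 0.26111465; term = 0.26111465²·(1 − 0.17667781)·60.73/1956 = 0.001742877.
County 4: Wₕ = 0.29366259; term = 0.29366259²·(1 − 0.02778893)·40.5/346 = 0.0098137892.
County 5: Wₕ = 0.23491120; term = 0.23491120²·(1 − 0.07520080)·416/749 = 0.028344344.
Sum = 0.041763645.

0.0418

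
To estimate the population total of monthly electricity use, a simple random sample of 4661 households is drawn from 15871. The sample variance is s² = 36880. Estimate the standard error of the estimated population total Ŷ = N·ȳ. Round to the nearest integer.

37520

Var(Ŷ) = N²·Var(ȳ) = N²·(1 − n/N)·s²/n.
f = 4661/15871 = 0.29368030; Var(ȳ) = 0.70631970·36880/4661 = 5.58873.
Var(Ŷ) = 15871² · 5.58873 = 1.4077376 × 10^9.
SE(Ŷ) = √(1.4077376 × 10^9) = 37520.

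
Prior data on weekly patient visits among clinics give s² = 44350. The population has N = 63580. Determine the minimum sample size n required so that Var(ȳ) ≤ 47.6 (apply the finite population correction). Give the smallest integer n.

919

Without fpc, n₀ = s²/D = 44350/47.6 = 931.7227.
With fpc, (1 − n/N)·s²/n ≤ D requires n ≥ n₀/(1 + n₀/N) = 931.7227/(1 + 931.7227/63580) = 918.2661.
Rounding up, n = 919.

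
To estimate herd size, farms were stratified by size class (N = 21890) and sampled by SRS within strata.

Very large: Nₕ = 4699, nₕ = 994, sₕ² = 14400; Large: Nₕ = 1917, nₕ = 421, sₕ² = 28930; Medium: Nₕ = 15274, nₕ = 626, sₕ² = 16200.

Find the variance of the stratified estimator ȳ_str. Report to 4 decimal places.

Var(ȳ_str) = Σₕ Wₕ²(1 − fₕ)sₕ²/nₕ with Wₕ = Nₕ/N, N = 21890.
Very large: Wₕ = 0.21466423; term = 0.21466423²·(1 − 0.21153437)·14400/994 = 0.52635438.
Large: Wₕ = 0.08757423; term = 0.08757423²·(1 − 0.21961398)·28930/421 = 0.41127141.
Medium: Wₕ = 0.69776153; term = 0.69776153²·(1 − 0.04098468)·16200/626 = 12.083153.
Sum = 13.020779.

13.0208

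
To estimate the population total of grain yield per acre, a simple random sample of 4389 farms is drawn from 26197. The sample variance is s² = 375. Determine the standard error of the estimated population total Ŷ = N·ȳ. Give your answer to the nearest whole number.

Var(Ŷ) = N²·Var(ȳ) = N²·(1 − n/N)·s²/n.
f = 4389/26197 = 0.16753827; Var(ȳ) = 0.83246173·375/4389 = 0.071126259.
Var(Ŷ) = 26197² · 0.071126259 = 4.8812729 × 10^7.
SE(Ŷ) = √(4.8812729 × 10^7) = 6987.

6987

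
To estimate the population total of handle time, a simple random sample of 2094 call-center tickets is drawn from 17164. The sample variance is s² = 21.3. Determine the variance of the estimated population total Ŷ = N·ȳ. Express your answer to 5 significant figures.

Var(Ŷ) = N²·Var(ȳ) = N²·(1 − n/N)·s²/n.
f = 2094/17164 = 0.12199953; Var(ȳ) = 0.87800047·21.3/2094 = 0.0089309503.
Var(Ŷ) = 17164² · 0.0089309503 = 2.6310838 × 10^6.

2.6311 × 10^6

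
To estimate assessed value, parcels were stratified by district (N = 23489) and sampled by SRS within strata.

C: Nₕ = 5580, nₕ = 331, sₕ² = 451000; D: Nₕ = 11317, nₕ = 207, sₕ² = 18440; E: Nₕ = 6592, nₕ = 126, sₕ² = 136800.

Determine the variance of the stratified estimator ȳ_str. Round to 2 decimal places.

Var(ȳ_str) = Σₕ Wₕ²(1 − fₕ)sₕ²/nₕ with Wₕ = Nₕ/N, N = 23489.
C: Wₕ = 0.23755801; term = 0.23755801²·(1 − 0.05931900)·451000/331 = 72.331965.
D: Wₕ = 0.48179999; term = 0.48179999²·(1 − 0.01829107)·18440/207 = 20.300507.
E: Wₕ = 0.28064200; term = 0.28064200²·(1 − 0.01911408)·136800/126 = 83.876325.
Sum = 176.5088.

176.51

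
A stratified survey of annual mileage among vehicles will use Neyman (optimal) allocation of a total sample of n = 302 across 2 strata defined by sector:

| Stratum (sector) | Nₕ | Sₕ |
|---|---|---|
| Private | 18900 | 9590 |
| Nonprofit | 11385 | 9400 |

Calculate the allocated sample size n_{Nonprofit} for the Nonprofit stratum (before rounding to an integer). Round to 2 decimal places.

Neyman allocation: nₕ = n·NₕSₕ / Σⱼ NⱼSⱼ.
Σ NⱼSⱼ = 18900·9590 + 11385·9400 = 2.8827 × 10^8.
n_{Nonprofit} = 302·11385·9400 / (2.8827 × 10^8) = 112.12.

112.12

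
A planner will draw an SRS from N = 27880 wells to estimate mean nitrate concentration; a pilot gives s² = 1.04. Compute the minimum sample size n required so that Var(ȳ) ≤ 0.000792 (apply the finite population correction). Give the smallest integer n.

Without fpc, n₀ = s²/D = 1.04/0.000792 = 1313.1313.
With fpc, (1 − n/N)·s²/n ≤ D requires n ≥ n₀/(1 + n₀/N) = 1313.1313/(1 + 1313.1313/27880) = 1254.0656.
Rounding up, n = 1255.

1255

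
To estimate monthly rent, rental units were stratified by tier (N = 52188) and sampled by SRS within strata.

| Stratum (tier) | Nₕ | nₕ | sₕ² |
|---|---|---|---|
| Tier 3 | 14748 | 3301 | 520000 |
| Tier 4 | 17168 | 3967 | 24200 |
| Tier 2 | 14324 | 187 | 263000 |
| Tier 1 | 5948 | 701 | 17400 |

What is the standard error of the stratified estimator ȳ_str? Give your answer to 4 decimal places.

10.7296

Var(ȳ_str) = Σₕ Wₕ²(1 − fₕ)sₕ²/nₕ with Wₕ = Nₕ/N, N = 52188.
Tier 3: Wₕ = 0.28259370; term = 0.28259370²·(1 − 0.22382696)·520000/3301 = 9.7643047.
Tier 4: Wₕ = 0.32896451; term = 0.32896451²·(1 − 0.23106943)·24200/3967 = 0.50761961.
Tier 2: Wₕ = 0.27446923; term = 0.27446923²·(1 − 0.01305501)·263000/187 = 104.56694.
Tier 1: Wₕ = 0.11397256; term = 0.11397256²·(1 − 0.11785474)·17400/701 = 0.28442774.
Sum = 115.12329.
SE = √(115.12329) = 10.7296.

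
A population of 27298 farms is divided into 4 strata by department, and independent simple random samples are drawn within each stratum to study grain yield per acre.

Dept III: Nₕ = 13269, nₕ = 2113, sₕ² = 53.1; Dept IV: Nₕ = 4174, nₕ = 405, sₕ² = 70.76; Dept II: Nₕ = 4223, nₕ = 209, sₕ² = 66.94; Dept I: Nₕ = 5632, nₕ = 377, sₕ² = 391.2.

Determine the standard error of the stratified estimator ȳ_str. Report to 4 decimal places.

0.2391

Var(ȳ_str) = Σₕ Wₕ²(1 − fₕ)sₕ²/nₕ with Wₕ = Nₕ/N, N = 27298.
Dept III: Wₕ = 0.48607957; term = 0.48607957²·(1 − 0.15924335)·53.1/2113 = 0.0049920631.
Dept IV: Wₕ = 0.15290497; term = 0.15290497²·(1 − 0.09702923)·70.76/405 = 0.0036884995.
Dept II: Wₕ = 0.15469998; term = 0.15469998²·(1 − 0.04949088)·66.94/209 = 0.0072857827.
Dept I: Wₕ = 0.20631548; term = 0.20631548²·(1 − 0.06693892)·391.2/377 = 0.041212713.
Sum = 0.057179058.
SE = √(0.057179058) = 0.2391.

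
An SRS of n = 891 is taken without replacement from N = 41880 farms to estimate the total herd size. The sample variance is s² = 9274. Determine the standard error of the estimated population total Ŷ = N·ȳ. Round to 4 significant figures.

Var(Ŷ) = N²·Var(ȳ) = N²·(1 − n/N)·s²/n.
f = 891/41880 = 0.02127507; Var(ȳ) = 0.97872493·9274/891 = 10.187088.
Var(Ŷ) = 41880² · 10.187088 = 1.7867484 × 10^10.
SE(Ŷ) = √(1.7867484 × 10^10) = 133700.

133700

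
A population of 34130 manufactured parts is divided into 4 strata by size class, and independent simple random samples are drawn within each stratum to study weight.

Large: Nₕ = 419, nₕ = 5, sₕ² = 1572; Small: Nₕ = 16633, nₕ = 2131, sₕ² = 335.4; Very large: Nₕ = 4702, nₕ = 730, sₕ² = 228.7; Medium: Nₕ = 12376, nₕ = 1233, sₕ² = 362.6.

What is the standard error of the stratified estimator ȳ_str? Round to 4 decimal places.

0.3453

Var(ȳ_str) = Σₕ Wₕ²(1 − fₕ)sₕ²/nₕ with Wₕ = Nₕ/N, N = 34130.
Large: Wₕ = 0.01227659; term = 0.01227659²·(1 − 0.01193317)·1572/5 = 0.046819236.
Small: Wₕ = 0.48734251; term = 0.48734251²·(1 − 0.12811880)·335.4/2131 = 0.032591588.
Very large: Wₕ = 0.13776736; term = 0.13776736²·(1 − 0.15525308)·228.7/730 = 0.0050229932.
Medium: Wₕ = 0.36261354; term = 0.36261354²·(1 − 0.09962831)·362.6/1233 = 0.034815656.
Sum = 0.11924947.
SE = √(0.11924947) = 0.3453.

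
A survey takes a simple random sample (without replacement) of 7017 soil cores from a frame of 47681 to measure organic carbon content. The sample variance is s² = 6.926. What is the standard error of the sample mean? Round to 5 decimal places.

0.02901

Under SRS without replacement, Var(ȳ) = (1 − f)·s²/n with f = n/N = 7017/47681 = 0.14716554.
Var(ȳ) = (1 − 0.14716554)·6.926/7017 = 0.85283446·9.8703149 × 10^-4 = 8.4177447 × 10^-4.
SE(ȳ) = √(8.4177447 × 10^-4) = 0.02901.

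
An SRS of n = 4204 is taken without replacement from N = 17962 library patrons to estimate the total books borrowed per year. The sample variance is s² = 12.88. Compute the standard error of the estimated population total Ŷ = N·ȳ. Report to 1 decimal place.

870.1

Var(Ŷ) = N²·Var(ȳ) = N²·(1 − n/N)·s²/n.
f = 4204/17962 = 0.23404966; Var(ȳ) = 0.76595034·12.88/4204 = 0.0023466794.
Var(Ŷ) = 17962² · 0.0023466794 = 757117.26.
SE(Ŷ) = √(757117.26) = 870.1.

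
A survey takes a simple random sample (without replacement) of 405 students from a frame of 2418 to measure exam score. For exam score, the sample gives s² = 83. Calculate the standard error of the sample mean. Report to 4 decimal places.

0.4131

Under SRS without replacement, Var(ȳ) = (1 − f)·s²/n with f = n/N = 405/2418 = 0.16749380.
Var(ȳ) = (1 − 0.16749380)·83/405 = 0.83250620·0.20493827 = 0.17061238.
SE(ȳ) = √(0.17061238) = 0.4131.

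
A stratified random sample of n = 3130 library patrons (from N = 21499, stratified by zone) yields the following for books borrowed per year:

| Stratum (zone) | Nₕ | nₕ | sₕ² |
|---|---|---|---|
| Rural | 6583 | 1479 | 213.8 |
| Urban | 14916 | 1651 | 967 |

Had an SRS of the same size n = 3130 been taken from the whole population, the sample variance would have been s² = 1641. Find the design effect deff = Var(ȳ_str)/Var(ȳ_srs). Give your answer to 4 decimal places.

Var(ȳ_str) = Σ Wₕ²(1−fₕ)sₕ²/nₕ with Wₕ = Nₕ/21499:
  Rural: (6583/21499)²·(1−1479/6583)·213.8/1479 = 0.010508423
  Urban: (14916/21499)²·(1−1651/14916)·967/1651 = 0.25072781
  → Var(ȳ_str) = 0.26123623.
Var(ȳ_srs) = (1 − 3130/21499)·1641/3130 = 0.44795202.
deff = 0.26123623 / 0.44795202 = 0.5832.

0.5832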